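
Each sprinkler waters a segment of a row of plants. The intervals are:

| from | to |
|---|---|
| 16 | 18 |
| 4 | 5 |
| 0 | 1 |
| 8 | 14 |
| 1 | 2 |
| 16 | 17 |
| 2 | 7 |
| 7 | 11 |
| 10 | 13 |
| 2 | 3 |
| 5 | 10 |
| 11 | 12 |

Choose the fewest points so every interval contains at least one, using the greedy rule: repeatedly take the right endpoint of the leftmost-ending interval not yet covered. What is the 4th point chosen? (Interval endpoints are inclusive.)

By right end: [0,1]  [1,2]  [2,3]  [4,5]  [2,7]  [5,10]  [7,11]  [11,12]  [10,13]  [8,14]  [16,17]  [16,18]
[0,1] uncovered → point at 1; [2,3] uncovered → point at 3; [4,5] uncovered → point at 5; [7,11] uncovered → point at 11; [16,17] uncovered → point at 17.
Points: 1, 3, 5, 11, 17 (5 total).

11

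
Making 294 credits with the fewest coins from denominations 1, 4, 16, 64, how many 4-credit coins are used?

Greedy: take as many of the largest coin as possible, then repeat with the remainder.
294 − 4×64→38 − 2×16→6 − 1×4→2 − 2×1→0
Count of 4: 1

1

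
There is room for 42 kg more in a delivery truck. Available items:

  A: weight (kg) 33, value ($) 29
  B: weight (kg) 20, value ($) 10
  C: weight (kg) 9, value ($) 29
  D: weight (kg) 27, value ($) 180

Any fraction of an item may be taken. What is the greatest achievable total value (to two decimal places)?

Order: D (180/27=6.67) > C (29/9=3.22) > A (29/33=0.88) > B (10/20=0.50)
Fill: take D (27 @ 180) → take C (9 @ 29) → take 6/33 of A → 5.27; 42/42 used.
Total value = 214.27

214.27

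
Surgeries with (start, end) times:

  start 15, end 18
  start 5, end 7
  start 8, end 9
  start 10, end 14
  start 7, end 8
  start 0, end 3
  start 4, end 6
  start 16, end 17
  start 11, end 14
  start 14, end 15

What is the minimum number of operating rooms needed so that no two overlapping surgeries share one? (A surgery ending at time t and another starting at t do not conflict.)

The answer is the maximum number of intervals overlapping at any instant.
starts: [0, 4, 5, 7, 8, 10, 11, 14, 15, 16]
ends:   [3, 6, 7, 8, 9, 14, 14, 15, 17, 18]
s0→1 e3→0 s4→1 s5→2  — peak 2.

2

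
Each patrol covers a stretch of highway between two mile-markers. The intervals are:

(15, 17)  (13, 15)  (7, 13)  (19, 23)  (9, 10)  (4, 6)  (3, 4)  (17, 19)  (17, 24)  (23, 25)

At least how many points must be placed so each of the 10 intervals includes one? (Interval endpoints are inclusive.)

Sort by right endpoint; whenever an interval is uncovered, place a point at its right end.
Sorted: [3,4] [4,6] [9,10] [7,13] [13,15] [15,17] [17,19] [19,23] [17,24] [23,25]
{[3,4],[4,6]} hit by 4; {[9,10],[7,13]} hit by 10; {[13,15],[15,17]} hit by 15; {[17,19],[19,23],[17,24]} hit by 19; {[23,25]} hit by 25.
Points: 4, 10, 15, 19, 25 (5 total).

5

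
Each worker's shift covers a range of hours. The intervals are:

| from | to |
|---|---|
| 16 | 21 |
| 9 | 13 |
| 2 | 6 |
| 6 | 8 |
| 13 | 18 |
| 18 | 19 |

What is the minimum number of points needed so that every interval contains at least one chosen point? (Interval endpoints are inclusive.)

Sort by right endpoint; whenever an interval is uncovered, place a point at its right end.
By right end: [2,6]  [6,8]  [9,13]  [13,18]  [18,19]  [16,21]
[2,6] uncovered → point at 6; [9,13] uncovered → point at 13; [18,19] uncovered → point at 19.
Points: 6, 13, 19 (3 total).

3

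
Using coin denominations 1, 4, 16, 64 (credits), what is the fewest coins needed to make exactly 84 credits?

3

84 − 1×64→20 − 1×16→4 − 1×4→0
Total coins = 1 + 1 + 1 = 3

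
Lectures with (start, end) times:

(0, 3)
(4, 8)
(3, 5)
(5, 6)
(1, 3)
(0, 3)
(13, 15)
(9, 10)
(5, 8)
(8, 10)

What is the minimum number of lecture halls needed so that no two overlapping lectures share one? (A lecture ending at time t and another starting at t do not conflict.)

Count concurrent intervals with a sweep; the peak is the room count.
starts: [0, 0, 1, 3, 4, 5, 5, 8, 9, 13]
ends:   [3, 3, 3, 5, 6, 8, 8, 10, 10, 15]
s0→1 s0→2 s1→3  — peak 3.

3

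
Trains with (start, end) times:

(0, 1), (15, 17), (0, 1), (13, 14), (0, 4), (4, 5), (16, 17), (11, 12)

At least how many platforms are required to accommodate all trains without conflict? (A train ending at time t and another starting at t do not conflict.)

3

Events (time:±→running): 0:+→1 0:+→2 0:+→3 … peak 3.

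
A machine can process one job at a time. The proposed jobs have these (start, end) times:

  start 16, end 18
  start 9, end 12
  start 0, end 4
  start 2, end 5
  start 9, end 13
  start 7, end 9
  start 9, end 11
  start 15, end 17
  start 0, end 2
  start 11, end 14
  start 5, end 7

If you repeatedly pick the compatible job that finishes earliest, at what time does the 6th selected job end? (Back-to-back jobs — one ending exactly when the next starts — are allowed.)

14

Sort by end time and greedily take each interval whose start is ≥ the last chosen end.
Sorted by end: (0,2)  (0,4)  (2,5)  (5,7)  (7,9)  (9,11)  (9,12)  (9,13)  (11,14)  (15,17)  (16,18)
take (0,2); take (2,5); take (5,7); take (7,9); take (9,11); take (11,14); take (15,17).
Selected: (0,2) (2,5) (5,7) (7,9) (9,11) (11,14) (15,17)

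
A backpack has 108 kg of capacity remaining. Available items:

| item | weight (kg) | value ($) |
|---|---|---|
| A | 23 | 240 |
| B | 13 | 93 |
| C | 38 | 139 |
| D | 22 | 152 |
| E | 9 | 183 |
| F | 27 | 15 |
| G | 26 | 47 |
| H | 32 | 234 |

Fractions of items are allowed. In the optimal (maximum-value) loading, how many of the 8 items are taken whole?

Greedy by value/weight ratio, highest first.
Ratios (sorted): E 20.33, A 10.43, H 7.31, B 7.15, D 6.91, C 3.66, G 1.81, F 0.56
take E (9 @ 183); take A (23 @ 240); take H (32 @ 234); take B (13 @ 93); take D (22 @ 152); take 9/38 of C → 32.92. Capacity used 108/108.
5 item(s) taken whole; one partial (take 9/38 of C).

5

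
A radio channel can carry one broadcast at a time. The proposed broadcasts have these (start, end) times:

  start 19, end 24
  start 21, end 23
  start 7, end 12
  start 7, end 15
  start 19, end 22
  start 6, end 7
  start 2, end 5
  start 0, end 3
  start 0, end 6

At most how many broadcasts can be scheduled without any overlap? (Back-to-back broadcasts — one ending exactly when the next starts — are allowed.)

Order by finish time; keep every interval that doesn't clash with the previous kept one.
By end time: (0,3), (2,5), (0,6), (6,7), (7,12), (7,15), (19,22), (21,23), (19,24).
Pick (0,3); next start ≥ 3 → (6,7); next start ≥ 7 → (7,12); next start ≥ 12 → (19,22).
Selected 4 broadcasts.

4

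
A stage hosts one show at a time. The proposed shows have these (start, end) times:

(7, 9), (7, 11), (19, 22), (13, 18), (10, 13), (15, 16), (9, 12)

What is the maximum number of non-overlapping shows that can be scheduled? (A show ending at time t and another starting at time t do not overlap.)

4

Sort by end time and greedily take each interval whose start is ≥ the last chosen end.
Sorted by end: (7,9)  (7,11)  (9,12)  (10,13)  (15,16)  (13,18)  (19,22)
take (7,9); take (9,12); take (15,16); take (19,22).
Selected 4 shows.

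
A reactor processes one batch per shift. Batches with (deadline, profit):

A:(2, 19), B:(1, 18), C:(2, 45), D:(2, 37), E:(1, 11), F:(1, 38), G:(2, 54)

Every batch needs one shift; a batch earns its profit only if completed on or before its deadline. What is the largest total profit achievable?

Take jobs in profit order; each goes to the latest open slot no later than its deadline.
Profit order: G=54 C=45 F=38 D=37 A=19 B=18 E=11
Assign: G→slot 2, C→slot 1, F skipped, D skipped, A skipped, B skipped, E skipped.
Slots: [1:C] [2:G]
Profit = 45 + 54 = 99

99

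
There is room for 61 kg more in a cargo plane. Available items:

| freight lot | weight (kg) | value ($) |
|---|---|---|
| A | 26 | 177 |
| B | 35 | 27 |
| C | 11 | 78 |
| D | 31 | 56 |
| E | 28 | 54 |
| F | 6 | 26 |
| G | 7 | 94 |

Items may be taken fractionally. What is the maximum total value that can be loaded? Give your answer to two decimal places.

Order: G (94/7=13.43) > C (78/11=7.09) > A (177/26=6.81) > F (26/6=4.33) > E (54/28=1.93) > D (56/31=1.81) > B (27/35=0.77)
Fill: take G (7 @ 94) → take C (11 @ 78) → take A (26 @ 177) → take F (6 @ 26) → take 11/28 of E → 21.21; 61/61 used.
Total value = 396.21

396.21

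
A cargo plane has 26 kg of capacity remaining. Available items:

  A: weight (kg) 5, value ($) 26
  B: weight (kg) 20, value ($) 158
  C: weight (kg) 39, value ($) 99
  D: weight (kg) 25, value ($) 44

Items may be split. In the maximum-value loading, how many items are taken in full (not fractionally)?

2

Order: B (158/20=7.90) > A (26/5=5.20) > C (99/39=2.54) > D (44/25=1.76)
Fill: take B (20 @ 158) → take A (5 @ 26) → take 1/39 of C → 2.54; 26/26 used.
2 item(s) taken whole; one partial (take 1/39 of C).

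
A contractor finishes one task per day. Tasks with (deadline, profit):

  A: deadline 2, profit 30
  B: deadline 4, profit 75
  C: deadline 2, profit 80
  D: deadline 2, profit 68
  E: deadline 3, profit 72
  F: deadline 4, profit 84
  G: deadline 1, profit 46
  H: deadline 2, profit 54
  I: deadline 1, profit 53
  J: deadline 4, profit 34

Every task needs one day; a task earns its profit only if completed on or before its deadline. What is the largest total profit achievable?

311

By profit: F(d4,84), C(d2,80), B(d4,75), E(d3,72), D(d2,68), H(d2,54), I(d1,53), G(d1,46), J(d4,34), A(d2,30)
F→slot 4; C→slot 2; B→slot 3; E→slot 1; D skipped; H skipped; I skipped; G skipped; J skipped; A skipped.
Profit = 72 + 80 + 75 + 84 = 311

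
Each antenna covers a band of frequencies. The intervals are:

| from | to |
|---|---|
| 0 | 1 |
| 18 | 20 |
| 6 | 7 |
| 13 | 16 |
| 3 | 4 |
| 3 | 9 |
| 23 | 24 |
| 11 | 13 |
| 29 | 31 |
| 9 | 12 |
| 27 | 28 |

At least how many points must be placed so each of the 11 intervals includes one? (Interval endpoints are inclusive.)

9

Sort by right endpoint; whenever an interval is uncovered, place a point at its right end.
By right end: [0,1]  [3,4]  [6,7]  [3,9]  [9,12]  [11,13]  [13,16]  [18,20]  [23,24]  [27,28]  [29,31]
[0,1] uncovered → point at 1; [3,4] uncovered → point at 4; [6,7] uncovered → point at 7; [9,12] uncovered → point at 12; [13,16] uncovered → point at 16; [18,20] uncovered → point at 20; [23,24] uncovered → point at 24; [27,28] uncovered → point at 28; [29,31] uncovered → point at 31.
Points: 1, 4, 7, 12, 16, 20, 24, 28, 31 (9 total).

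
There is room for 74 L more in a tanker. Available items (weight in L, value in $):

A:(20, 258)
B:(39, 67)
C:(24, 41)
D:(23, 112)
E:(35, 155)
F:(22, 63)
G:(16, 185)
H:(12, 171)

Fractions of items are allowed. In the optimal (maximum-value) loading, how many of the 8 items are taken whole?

4

Sort by value per unit weight and fill in that order.
Ratios (sorted): H 14.25, A 12.90, G 11.56, D 4.87, E 4.43, F 2.86, B 1.72, C 1.71
take H (12 @ 171); take A (20 @ 258); take G (16 @ 185); take D (23 @ 112); take 3/35 of E → 13.29. Capacity used 74/74.
4 item(s) taken whole; one partial (take 3/35 of E).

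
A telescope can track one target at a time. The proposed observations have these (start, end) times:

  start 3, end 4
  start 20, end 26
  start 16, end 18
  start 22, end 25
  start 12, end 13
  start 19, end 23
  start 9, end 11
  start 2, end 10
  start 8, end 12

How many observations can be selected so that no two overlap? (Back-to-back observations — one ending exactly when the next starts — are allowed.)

5

Greedy by earliest finish: after sorting by end time, pick each interval compatible with the last pick.
Sorted by end: (3,4)  (2,10)  (9,11)  (8,12)  (12,13)  (16,18)  (19,23)  (22,25)  (20,26)
take (3,4); take (9,11); skip (8,12); take (12,13); take (16,18); take (19,23).
Selected 5 observations.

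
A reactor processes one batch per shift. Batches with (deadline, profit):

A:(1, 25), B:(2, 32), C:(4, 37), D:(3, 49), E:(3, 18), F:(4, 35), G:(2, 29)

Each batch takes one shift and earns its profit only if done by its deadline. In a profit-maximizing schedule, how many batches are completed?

4

Sort by profit descending; place each in the latest free slot ≤ its deadline.
By profit: D(d3,49), C(d4,37), F(d4,35), B(d2,32), G(d2,29), A(d1,25), E(d3,18)
D→slot 3; C→slot 4; F→slot 2; B→slot 1; G skipped; A skipped; E skipped.
4 of 7 scheduled.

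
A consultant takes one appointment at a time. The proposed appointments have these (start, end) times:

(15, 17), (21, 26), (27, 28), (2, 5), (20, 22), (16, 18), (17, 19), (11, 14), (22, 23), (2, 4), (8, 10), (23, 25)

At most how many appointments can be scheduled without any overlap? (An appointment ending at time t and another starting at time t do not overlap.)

9

Order by finish time; keep every interval that doesn't clash with the previous kept one.
By end time: (2,4), (2,5), (8,10), (11,14), (15,17), (16,18), (17,19), (20,22), (22,23), (23,25), (21,26), (27,28).
Pick (2,4); next start ≥ 4 → (8,10); next start ≥ 10 → (11,14); next start ≥ 14 → (15,17); next start ≥ 17 → (17,19); next start ≥ 19 → (20,22); next start ≥ 22 → (22,23); next start ≥ 23 → (23,25); next start ≥ 25 → (27,28).
Selected 9 appointments.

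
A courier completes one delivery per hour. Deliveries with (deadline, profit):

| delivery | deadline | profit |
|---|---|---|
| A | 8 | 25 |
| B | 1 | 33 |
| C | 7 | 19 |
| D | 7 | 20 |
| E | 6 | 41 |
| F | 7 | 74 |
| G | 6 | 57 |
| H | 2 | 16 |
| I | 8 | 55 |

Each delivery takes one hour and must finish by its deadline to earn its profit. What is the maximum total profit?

324

By profit: F(d7,74), G(d6,57), I(d8,55), E(d6,41), B(d1,33), A(d8,25), D(d7,20), C(d7,19), H(d2,16)
F→slot 7; G→slot 6; I→slot 8; E→slot 5; B→slot 1; A→slot 4; D→slot 3; C→slot 2; H skipped.
Profit = 33 + 19 + 20 + 25 + 41 + 57 + 74 + 55 = 324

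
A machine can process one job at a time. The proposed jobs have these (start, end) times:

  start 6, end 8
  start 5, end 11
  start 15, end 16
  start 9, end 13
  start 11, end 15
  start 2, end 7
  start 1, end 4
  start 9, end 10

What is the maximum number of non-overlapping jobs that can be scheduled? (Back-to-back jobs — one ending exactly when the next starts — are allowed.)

By end time: (1,4), (2,7), (6,8), (9,10), (5,11), (9,13), (11,15), (15,16).
Pick (1,4); next start ≥ 4 → (6,8); next start ≥ 8 → (9,10); next start ≥ 10 → (11,15); next start ≥ 15 → (15,16).
Selected 5 jobs.

5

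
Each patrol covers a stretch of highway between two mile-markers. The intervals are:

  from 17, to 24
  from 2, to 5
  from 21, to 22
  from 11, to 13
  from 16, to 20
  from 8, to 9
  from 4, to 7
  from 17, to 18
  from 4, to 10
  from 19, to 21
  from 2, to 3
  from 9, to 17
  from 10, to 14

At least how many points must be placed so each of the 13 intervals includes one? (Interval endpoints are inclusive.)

6

Sorted: [2,3] [2,5] [4,7] [8,9] [4,10] [11,13] [10,14] [9,17] [17,18] [16,20] [19,21] [21,22] [17,24]
{[2,3],[2,5]} hit by 3; {[4,7]} hit by 7; {[8,9],[4,10]} hit by 9; {[11,13],[10,14],[9,17]} hit by 13; {[17,18],[16,20]} hit by 18; {[19,21],[21,22],[17,24]} hit by 21.
Points: 3, 7, 9, 13, 18, 21 (6 total).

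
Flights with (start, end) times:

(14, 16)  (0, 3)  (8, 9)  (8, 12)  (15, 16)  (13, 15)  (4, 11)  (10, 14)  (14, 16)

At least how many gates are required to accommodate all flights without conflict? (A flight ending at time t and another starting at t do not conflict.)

3

Count concurrent intervals with a sweep; the peak is the room count.
starts: [0, 4, 8, 8, 10, 13, 14, 14, 15]
ends:   [3, 9, 11, 12, 14, 15, 16, 16, 16]
s0→1 e3→0 s4→1 s8→2 s8→3  — peak 3.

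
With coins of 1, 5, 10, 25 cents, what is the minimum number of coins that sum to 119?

10

Greedy: take as many of the largest coin as possible, then repeat with the remainder.
119 = 4×25 + 1×10 + 1×5 + 4×1
Total coins = 4 + 1 + 1 + 4 = 10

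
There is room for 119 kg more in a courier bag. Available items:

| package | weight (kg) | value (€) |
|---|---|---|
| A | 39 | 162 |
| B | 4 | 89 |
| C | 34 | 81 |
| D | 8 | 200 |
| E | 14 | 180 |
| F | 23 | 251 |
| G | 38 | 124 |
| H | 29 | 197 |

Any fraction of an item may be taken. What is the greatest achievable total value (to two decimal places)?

1085.53

Greedy by value/weight ratio, highest first.
Order: D (200/8=25.00) > B (89/4=22.25) > E (180/14=12.86) > F (251/23=10.91) > H (197/29=6.79) > A (162/39=4.15) > G (124/38=3.26) > C (81/34=2.38)
Fill: take D (8 @ 200) → take B (4 @ 89) → take E (14 @ 180) → take F (23 @ 251) → take H (29 @ 197) → take A (39 @ 162) → take 2/38 of G → 6.53; 119/119 used.
Total value = 1085.53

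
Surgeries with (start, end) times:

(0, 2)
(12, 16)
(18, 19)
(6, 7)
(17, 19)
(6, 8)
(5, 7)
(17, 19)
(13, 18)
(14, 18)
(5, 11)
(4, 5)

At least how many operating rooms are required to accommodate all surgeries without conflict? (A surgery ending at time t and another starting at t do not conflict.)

The answer is the maximum number of intervals overlapping at any instant.
Events (time:±→running): 0:+→1 2:-→0 4:+→1 5:-→0 5:+→1 5:+→2 6:+→3 6:+→4 … peak 4.

4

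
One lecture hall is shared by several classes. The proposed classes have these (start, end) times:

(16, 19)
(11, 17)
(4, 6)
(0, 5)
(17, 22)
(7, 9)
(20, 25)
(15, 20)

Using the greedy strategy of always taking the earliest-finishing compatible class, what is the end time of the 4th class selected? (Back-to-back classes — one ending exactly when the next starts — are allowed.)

22

Sort by end time and greedily take each interval whose start is ≥ the last chosen end.
Sorted by end: (0,5)  (4,6)  (7,9)  (11,17)  (16,19)  (15,20)  (17,22)  (20,25)
take (0,5); take (7,9); take (11,17); skip (16,19); take (17,22); skip (20,25).
Selected: (0,5) (7,9) (11,17) (17,22)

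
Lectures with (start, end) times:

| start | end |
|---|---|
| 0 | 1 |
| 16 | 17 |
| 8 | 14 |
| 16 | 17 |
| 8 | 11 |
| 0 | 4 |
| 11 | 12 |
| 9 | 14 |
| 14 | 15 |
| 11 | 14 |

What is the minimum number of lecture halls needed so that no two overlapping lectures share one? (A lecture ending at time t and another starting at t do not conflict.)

Events (time:±→running): 0:+→1 0:+→2 1:-→1 4:-→0 8:+→1 8:+→2 9:+→3 11:-→2 11:+→3 11:+→4 … peak 4.

4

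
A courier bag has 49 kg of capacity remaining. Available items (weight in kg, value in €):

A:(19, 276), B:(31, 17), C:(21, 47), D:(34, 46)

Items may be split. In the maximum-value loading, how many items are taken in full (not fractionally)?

Ratios (sorted): A 14.53, C 2.24, D 1.35, B 0.55
take A (19 @ 276); take C (21 @ 47); take 9/34 of D → 12.18. Capacity used 49/49.
2 item(s) taken whole; one partial (take 9/34 of D).

2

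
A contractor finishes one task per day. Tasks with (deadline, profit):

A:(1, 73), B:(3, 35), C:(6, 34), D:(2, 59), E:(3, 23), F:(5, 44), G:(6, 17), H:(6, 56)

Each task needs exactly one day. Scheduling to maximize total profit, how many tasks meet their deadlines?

6

Profit order: A=73 D=59 H=56 F=44 B=35 C=34 E=23 G=17
Assign: A→slot 1, D→slot 2, H→slot 6, F→slot 5, B→slot 3, C→slot 4, E skipped, G skipped.
Slots: [1:A] [2:D] [3:B] [4:C] [5:F] [6:H]
6 of 8 scheduled.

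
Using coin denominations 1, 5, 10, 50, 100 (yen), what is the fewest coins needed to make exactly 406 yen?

6

406 − 4×100→6 − 1×5→1 − 1×1→0
Total coins = 4 + 1 + 1 = 6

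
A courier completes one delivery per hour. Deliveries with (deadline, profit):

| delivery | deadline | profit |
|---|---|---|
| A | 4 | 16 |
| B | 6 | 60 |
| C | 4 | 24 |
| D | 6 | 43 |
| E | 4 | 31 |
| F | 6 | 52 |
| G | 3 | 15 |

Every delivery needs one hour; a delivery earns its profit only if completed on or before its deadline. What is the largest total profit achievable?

226

Sort by profit descending; place each in the latest free slot ≤ its deadline.
By profit: B(d6,60), F(d6,52), D(d6,43), E(d4,31), C(d4,24), A(d4,16), G(d3,15)
B→slot 6; F→slot 5; D→slot 4; E→slot 3; C→slot 2; A→slot 1; G skipped.
Profit = 16 + 24 + 31 + 43 + 52 + 60 = 226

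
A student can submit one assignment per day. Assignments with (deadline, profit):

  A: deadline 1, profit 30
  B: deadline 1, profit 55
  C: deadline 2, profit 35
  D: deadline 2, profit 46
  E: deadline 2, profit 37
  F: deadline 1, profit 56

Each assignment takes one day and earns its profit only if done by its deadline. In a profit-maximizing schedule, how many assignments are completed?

2

Sort by profit descending; place each in the latest free slot ≤ its deadline.
Profit order: F=56 B=55 D=46 E=37 C=35 A=30
Assign: F→slot 1, B skipped, D→slot 2, E skipped, C skipped, A skipped.
Slots: [1:F] [2:D]
2 of 6 scheduled.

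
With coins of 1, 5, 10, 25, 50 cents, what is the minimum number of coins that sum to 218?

9

Use the largest denomination that fits, subtract, and repeat.
218 = 4×50 + 1×10 + 1×5 + 3×1
Total coins = 4 + 1 + 1 + 3 = 9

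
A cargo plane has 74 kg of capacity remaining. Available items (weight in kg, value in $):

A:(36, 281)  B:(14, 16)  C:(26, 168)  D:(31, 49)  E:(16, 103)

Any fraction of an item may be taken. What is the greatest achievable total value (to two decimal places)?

Sort by value per unit weight and fill in that order.
Order: A (281/36=7.81) > C (168/26=6.46) > E (103/16=6.44) > D (49/31=1.58) > B (16/14=1.14)
Fill: take A (36 @ 281) → take C (26 @ 168) → take 12/16 of E → 77.25; 74/74 used.
Total value = 526.25

526.25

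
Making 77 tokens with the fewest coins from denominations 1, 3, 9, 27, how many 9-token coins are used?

2

77 = 2×27 + 2×9 + 1×3 + 2×1
Count of 9: 2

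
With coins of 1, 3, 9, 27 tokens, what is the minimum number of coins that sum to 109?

5

Greedy: take as many of the largest coin as possible, then repeat with the remainder.
109 − 4×27→1 − 1×1→0
Total coins = 4 + 1 = 5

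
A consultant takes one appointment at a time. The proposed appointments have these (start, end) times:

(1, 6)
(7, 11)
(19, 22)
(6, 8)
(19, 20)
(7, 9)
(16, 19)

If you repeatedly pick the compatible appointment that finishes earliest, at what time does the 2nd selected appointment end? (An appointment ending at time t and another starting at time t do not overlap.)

Order by finish time; keep every interval that doesn't clash with the previous kept one.
By end time: (1,6), (6,8), (7,9), (7,11), (16,19), (19,20), (19,22).
Pick (1,6); next start ≥ 6 → (6,8); next start ≥ 8 → (16,19); next start ≥ 19 → (19,20).
Selected: (1,6) (6,8) (16,19) (19,20)

8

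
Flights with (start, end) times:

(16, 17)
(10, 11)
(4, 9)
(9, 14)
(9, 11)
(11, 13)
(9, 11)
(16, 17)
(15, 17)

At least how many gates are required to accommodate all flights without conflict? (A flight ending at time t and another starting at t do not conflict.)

4

Events (time:±→running): 4:+→1 9:-→0 9:+→1 9:+→2 9:+→3 10:+→4 … peak 4.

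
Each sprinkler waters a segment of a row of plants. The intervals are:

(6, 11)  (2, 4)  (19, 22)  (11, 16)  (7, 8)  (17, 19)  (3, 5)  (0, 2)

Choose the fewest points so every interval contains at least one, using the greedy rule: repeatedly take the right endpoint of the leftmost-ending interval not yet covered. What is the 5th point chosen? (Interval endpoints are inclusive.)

19

By right end: [0,2]  [2,4]  [3,5]  [7,8]  [6,11]  [11,16]  [17,19]  [19,22]
[0,2] uncovered → point at 2; [3,5] uncovered → point at 5; [7,8] uncovered → point at 8; [11,16] uncovered → point at 16; [17,19] uncovered → point at 19.
Points: 2, 5, 8, 16, 19 (5 total).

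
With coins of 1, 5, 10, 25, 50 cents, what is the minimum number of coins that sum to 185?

5

185 = 3×50 + 1×25 + 1×10
Total coins = 3 + 1 + 1 = 5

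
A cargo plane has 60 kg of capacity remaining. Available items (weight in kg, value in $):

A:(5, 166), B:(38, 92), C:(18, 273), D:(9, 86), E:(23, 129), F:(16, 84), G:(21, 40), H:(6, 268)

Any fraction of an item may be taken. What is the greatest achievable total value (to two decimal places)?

Ratios (sorted): H 44.67, A 33.20, C 15.17, D 9.56, E 5.61, F 5.25, B 2.42, G 1.90
take H (6 @ 268); take A (5 @ 166); take C (18 @ 273); take D (9 @ 86); take 22/23 of E → 123.39. Capacity used 60/60.
Total value = 916.39

916.39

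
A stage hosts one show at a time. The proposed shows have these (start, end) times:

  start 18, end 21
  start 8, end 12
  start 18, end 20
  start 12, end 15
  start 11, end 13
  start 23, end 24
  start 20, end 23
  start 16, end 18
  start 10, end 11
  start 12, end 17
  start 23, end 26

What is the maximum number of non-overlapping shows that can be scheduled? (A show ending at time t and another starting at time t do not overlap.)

6

By end time: (10,11), (8,12), (11,13), (12,15), (12,17), (16,18), (18,20), (18,21), (20,23), (23,24), (23,26).
Pick (10,11); next start ≥ 11 → (11,13); next start ≥ 13 → (16,18); next start ≥ 18 → (18,20); next start ≥ 20 → (20,23); next start ≥ 23 → (23,24).
Selected 6 shows.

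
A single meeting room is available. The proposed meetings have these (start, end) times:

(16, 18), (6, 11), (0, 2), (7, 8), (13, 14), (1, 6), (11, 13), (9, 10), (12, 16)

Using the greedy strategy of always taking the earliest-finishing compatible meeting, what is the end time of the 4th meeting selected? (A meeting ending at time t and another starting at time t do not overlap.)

13

Order by finish time; keep every interval that doesn't clash with the previous kept one.
Sorted by end: (0,2)  (1,6)  (7,8)  (9,10)  (6,11)  (11,13)  (13,14)  (12,16)  (16,18)
take (0,2); take (7,8); take (9,10); skip (6,11); take (11,13); take (13,14); skip (12,16); take (16,18).
Selected: (0,2) (7,8) (9,10) (11,13) (13,14) (16,18)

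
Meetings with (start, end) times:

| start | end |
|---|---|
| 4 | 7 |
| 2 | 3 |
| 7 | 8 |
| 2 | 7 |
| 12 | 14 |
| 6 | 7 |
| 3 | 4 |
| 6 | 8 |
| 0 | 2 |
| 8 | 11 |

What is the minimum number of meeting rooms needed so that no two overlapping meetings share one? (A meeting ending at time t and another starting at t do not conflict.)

Count concurrent intervals with a sweep; the peak is the room count.
starts: [0, 2, 2, 3, 4, 6, 6, 7, 8, 12]
ends:   [2, 3, 4, 7, 7, 7, 8, 8, 11, 14]
s0→1 e2→0 s2→1 s2→2 e3→1 s3→2 e4→1 s4→2 s6→3 s6→4  — peak 4.

4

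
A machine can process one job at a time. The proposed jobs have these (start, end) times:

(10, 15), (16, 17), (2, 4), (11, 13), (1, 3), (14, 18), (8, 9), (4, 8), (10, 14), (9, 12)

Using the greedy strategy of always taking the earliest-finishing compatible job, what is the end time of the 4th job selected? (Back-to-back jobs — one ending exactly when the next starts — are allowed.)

Greedy by earliest finish: after sorting by end time, pick each interval compatible with the last pick.
By end time: (1,3), (2,4), (4,8), (8,9), (9,12), (11,13), (10,14), (10,15), (16,17), (14,18).
Pick (1,3); next start ≥ 3 → (4,8); next start ≥ 8 → (8,9); next start ≥ 9 → (9,12); next start ≥ 12 → (16,17).
Selected: (1,3) (4,8) (8,9) (9,12) (16,17)

12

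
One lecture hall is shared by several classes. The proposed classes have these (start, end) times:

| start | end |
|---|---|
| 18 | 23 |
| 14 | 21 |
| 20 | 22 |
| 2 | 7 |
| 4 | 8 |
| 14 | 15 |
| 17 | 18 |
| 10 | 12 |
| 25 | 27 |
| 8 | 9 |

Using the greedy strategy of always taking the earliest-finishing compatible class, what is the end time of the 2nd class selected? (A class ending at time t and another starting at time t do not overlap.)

Sort by end time and greedily take each interval whose start is ≥ the last chosen end.
By end time: (2,7), (4,8), (8,9), (10,12), (14,15), (17,18), (14,21), (20,22), (18,23), (25,27).
Pick (2,7); next start ≥ 7 → (8,9); next start ≥ 9 → (10,12); next start ≥ 12 → (14,15); next start ≥ 15 → (17,18); next start ≥ 18 → (20,22); next start ≥ 22 → (25,27).
Selected: (2,7) (8,9) (10,12) (14,15) (17,18) (20,22) (25,27)

9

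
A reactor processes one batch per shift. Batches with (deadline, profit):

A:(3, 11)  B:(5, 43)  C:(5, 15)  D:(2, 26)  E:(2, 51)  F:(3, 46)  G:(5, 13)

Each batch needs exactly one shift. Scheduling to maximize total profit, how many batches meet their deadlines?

Take jobs in profit order; each goes to the latest open slot no later than its deadline.
By profit: E(d2,51), F(d3,46), B(d5,43), D(d2,26), C(d5,15), G(d5,13), A(d3,11)
E→slot 2; F→slot 3; B→slot 5; D→slot 1; C→slot 4; G skipped; A skipped.
5 of 7 scheduled.

5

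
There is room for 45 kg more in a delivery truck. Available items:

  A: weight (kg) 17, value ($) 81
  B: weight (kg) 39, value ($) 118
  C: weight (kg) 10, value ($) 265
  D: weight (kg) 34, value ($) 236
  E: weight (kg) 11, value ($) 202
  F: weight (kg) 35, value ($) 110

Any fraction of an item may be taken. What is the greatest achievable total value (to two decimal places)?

633.59

Order: C (265/10=26.50) > E (202/11=18.36) > D (236/34=6.94) > A (81/17=4.76) > F (110/35=3.14) > B (118/39=3.03)
Fill: take C (10 @ 265) → take E (11 @ 202) → take 24/34 of D → 166.59; 45/45 used.
Total value = 633.59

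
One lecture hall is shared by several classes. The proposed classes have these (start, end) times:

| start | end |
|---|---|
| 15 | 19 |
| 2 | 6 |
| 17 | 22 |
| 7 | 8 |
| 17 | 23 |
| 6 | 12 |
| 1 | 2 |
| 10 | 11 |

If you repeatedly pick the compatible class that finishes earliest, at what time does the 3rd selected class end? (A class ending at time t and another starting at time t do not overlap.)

Sorted by end: (1,2)  (2,6)  (7,8)  (10,11)  (6,12)  (15,19)  (17,22)  (17,23)
take (1,2); take (2,6); take (7,8); take (10,11); skip (6,12); take (15,19).
Selected: (1,2) (2,6) (7,8) (10,11) (15,19)

8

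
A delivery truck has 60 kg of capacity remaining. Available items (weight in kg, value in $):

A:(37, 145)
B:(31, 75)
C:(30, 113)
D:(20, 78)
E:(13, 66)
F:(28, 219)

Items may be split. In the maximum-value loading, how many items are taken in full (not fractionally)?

Ratios (sorted): F 7.82, E 5.08, A 3.92, D 3.90, C 3.77, B 2.42
take F (28 @ 219); take E (13 @ 66); take 19/37 of A → 74.46. Capacity used 60/60.
2 item(s) taken whole; one partial (take 19/37 of A).

2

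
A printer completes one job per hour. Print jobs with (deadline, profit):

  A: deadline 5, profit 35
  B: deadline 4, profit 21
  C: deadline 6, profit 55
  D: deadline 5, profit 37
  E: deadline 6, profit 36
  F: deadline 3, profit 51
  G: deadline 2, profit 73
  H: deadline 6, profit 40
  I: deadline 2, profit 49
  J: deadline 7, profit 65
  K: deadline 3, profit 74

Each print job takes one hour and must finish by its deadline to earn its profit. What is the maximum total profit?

Sort by profit descending; place each in the latest free slot ≤ its deadline.
Profit order: K=74 G=73 J=65 C=55 F=51 I=49 H=40 D=37 E=36 A=35 B=21
Assign: K→slot 3, G→slot 2, J→slot 7, C→slot 6, F→slot 1, I skipped, H→slot 5, D→slot 4, E skipped, A skipped, B skipped.
Slots: [1:F] [2:G] [3:K] [4:D] [5:H] [6:C] [7:J]
Profit = 51 + 73 + 74 + 37 + 40 + 55 + 65 = 395

395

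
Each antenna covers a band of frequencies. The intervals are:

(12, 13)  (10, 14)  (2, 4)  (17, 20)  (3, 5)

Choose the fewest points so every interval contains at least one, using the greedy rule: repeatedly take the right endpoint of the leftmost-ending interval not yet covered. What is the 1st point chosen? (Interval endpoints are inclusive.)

By right end: [2,4]  [3,5]  [12,13]  [10,14]  [17,20]
[2,4] uncovered → point at 4; [12,13] uncovered → point at 13; [17,20] uncovered → point at 20.
Points: 4, 13, 20 (3 total).

4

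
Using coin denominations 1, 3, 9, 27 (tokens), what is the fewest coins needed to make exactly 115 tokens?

Greedy: take as many of the largest coin as possible, then repeat with the remainder.
115 − 4×27→7 − 2×3→1 − 1×1→0
Total coins = 4 + 2 + 1 = 7

7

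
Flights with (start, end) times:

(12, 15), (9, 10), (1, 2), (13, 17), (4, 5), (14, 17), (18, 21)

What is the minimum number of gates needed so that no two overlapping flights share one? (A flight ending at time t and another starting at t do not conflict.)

3

Events (time:±→running): 1:+→1 2:-→0 4:+→1 5:-→0 9:+→1 10:-→0 12:+→1 13:+→2 14:+→3 … peak 3.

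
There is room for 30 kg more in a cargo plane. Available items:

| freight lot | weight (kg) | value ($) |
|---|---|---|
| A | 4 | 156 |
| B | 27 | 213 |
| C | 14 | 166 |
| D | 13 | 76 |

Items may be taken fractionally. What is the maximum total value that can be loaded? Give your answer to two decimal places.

Sort by value per unit weight and fill in that order.
Ratios (sorted): A 39.00, C 11.86, B 7.89, D 5.85
take A (4 @ 156); take C (14 @ 166); take 12/27 of B → 94.67. Capacity used 30/30.
Total value = 416.67

416.67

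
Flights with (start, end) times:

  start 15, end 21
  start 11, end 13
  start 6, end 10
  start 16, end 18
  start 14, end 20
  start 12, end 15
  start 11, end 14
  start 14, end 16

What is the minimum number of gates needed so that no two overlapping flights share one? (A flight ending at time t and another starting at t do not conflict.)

Count concurrent intervals with a sweep; the peak is the room count.
starts: [6, 11, 11, 12, 14, 14, 15, 16]
ends:   [10, 13, 14, 15, 16, 18, 20, 21]
s6→1 e10→0 s11→1 s11→2 s12→3  — peak 3.

3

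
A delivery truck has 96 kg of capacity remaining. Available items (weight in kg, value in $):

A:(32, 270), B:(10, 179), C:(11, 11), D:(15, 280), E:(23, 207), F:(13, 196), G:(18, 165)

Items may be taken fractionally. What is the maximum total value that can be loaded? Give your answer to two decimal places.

Sort by value per unit weight and fill in that order.
Order: D (280/15=18.67) > B (179/10=17.90) > F (196/13=15.08) > G (165/18=9.17) > E (207/23=9.00) > A (270/32=8.44) > C (11/11=1.00)
Fill: take D (15 @ 280) → take B (10 @ 179) → take F (13 @ 196) → take G (18 @ 165) → take E (23 @ 207) → take 17/32 of A → 143.44; 96/96 used.
Total value = 1170.44

1170.44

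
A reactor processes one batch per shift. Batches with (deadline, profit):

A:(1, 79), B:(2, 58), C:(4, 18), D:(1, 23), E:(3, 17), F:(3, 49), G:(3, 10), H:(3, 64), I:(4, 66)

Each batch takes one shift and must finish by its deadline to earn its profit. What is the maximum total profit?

Sort by profit descending; place each in the latest free slot ≤ its deadline.
By profit: A(d1,79), I(d4,66), H(d3,64), B(d2,58), F(d3,49), D(d1,23), C(d4,18), E(d3,17), G(d3,10)
A→slot 1; I→slot 4; H→slot 3; B→slot 2; F skipped; D skipped; C skipped; E skipped; G skipped.
Profit = 79 + 58 + 64 + 66 = 267

267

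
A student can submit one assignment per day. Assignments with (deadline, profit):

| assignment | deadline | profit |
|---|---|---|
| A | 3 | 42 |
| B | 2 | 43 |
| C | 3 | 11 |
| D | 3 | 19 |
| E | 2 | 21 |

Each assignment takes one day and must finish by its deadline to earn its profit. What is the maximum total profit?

Sort by profit descending; place each in the latest free slot ≤ its deadline.
Profit order: B=43 A=42 E=21 D=19 C=11
Assign: B→slot 2, A→slot 3, E→slot 1, D skipped, C skipped.
Slots: [1:E] [2:B] [3:A]
Profit = 21 + 43 + 42 = 106

106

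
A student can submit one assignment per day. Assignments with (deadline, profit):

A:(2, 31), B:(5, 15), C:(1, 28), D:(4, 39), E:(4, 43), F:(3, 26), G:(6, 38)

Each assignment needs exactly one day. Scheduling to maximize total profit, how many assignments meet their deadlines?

6

Profit order: E=43 D=39 G=38 A=31 C=28 F=26 B=15
Assign: E→slot 4, D→slot 3, G→slot 6, A→slot 2, C→slot 1, F skipped, B→slot 5.
Slots: [1:C] [2:A] [3:D] [4:E] [5:B] [6:G]
6 of 7 scheduled.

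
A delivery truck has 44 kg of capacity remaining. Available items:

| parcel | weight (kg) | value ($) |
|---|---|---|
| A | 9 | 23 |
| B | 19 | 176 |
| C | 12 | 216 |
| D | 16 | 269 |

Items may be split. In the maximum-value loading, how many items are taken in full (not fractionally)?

Greedy by value/weight ratio, highest first.
Order: C (216/12=18.00) > D (269/16=16.81) > B (176/19=9.26) > A (23/9=2.56)
Fill: take C (12 @ 216) → take D (16 @ 269) → take 16/19 of B → 148.21; 44/44 used.
2 item(s) taken whole; one partial (take 16/19 of B).

2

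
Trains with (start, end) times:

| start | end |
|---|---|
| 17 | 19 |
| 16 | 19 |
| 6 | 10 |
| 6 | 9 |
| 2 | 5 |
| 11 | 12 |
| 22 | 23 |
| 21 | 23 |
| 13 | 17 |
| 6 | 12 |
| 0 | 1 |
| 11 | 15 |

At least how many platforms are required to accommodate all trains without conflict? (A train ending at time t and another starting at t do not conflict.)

Count concurrent intervals with a sweep; the peak is the room count.
Events (time:±→running): 0:+→1 1:-→0 2:+→1 5:-→0 6:+→1 6:+→2 6:+→3 … peak 3.

3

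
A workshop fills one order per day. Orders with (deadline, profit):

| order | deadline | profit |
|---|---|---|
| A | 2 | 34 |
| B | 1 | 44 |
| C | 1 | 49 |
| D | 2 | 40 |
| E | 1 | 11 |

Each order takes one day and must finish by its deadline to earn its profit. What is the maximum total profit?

By profit: C(d1,49), B(d1,44), D(d2,40), A(d2,34), E(d1,11)
C→slot 1; B skipped; D→slot 2; A skipped; E skipped.
Profit = 49 + 40 = 89

89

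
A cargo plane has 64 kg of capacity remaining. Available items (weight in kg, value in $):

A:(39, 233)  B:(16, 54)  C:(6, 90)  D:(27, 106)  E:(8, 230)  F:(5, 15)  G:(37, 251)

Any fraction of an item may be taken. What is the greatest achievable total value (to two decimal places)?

Greedy by value/weight ratio, highest first.
Ratios (sorted): E 28.75, C 15.00, G 6.78, A 5.97, D 3.93, B 3.38, F 3.00
take E (8 @ 230); take C (6 @ 90); take G (37 @ 251); take 13/39 of A → 77.67. Capacity used 64/64.
Total value = 648.67

648.67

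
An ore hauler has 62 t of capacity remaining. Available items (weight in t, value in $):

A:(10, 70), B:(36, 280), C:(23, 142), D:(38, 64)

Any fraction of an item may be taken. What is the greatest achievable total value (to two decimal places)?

Greedy by value/weight ratio, highest first.
Ratios (sorted): B 7.78, A 7.00, C 6.17, D 1.68
take B (36 @ 280); take A (10 @ 70); take 16/23 of C → 98.78. Capacity used 62/62.
Total value = 448.78

448.78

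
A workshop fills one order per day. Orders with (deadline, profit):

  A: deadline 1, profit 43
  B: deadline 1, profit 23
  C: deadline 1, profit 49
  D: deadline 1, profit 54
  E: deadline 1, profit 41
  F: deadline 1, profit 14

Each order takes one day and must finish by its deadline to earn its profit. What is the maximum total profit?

By profit: D(d1,54), C(d1,49), A(d1,43), E(d1,41), B(d1,23), F(d1,14)
D→slot 1; C skipped; A skipped; E skipped; B skipped; F skipped.
Profit = 54 = 54

54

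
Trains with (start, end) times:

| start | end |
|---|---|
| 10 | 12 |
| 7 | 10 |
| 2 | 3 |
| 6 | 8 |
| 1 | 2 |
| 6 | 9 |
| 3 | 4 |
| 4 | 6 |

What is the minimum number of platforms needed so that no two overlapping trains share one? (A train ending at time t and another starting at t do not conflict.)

The answer is the maximum number of intervals overlapping at any instant.
Events (time:±→running): 1:+→1 2:-→0 2:+→1 3:-→0 3:+→1 4:-→0 4:+→1 6:-→0 6:+→1 6:+→2 7:+→3 … peak 3.

3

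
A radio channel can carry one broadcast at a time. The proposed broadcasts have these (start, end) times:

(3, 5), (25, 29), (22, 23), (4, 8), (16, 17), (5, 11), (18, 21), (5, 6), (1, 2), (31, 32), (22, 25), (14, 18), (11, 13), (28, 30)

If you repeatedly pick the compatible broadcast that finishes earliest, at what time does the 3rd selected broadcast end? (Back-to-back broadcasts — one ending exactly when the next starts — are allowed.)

Greedy by earliest finish: after sorting by end time, pick each interval compatible with the last pick.
By end time: (1,2), (3,5), (5,6), (4,8), (5,11), (11,13), (16,17), (14,18), (18,21), (22,23), (22,25), (25,29), (28,30), (31,32).
Pick (1,2); next start ≥ 2 → (3,5); next start ≥ 5 → (5,6); next start ≥ 6 → (11,13); next start ≥ 13 → (16,17); next start ≥ 17 → (18,21); next start ≥ 21 → (22,23); next start ≥ 23 → (25,29); next start ≥ 29 → (31,32).
Selected: (1,2) (3,5) (5,6) (11,13) (16,17) (18,21) (22,23) (25,29) (31,32)

6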